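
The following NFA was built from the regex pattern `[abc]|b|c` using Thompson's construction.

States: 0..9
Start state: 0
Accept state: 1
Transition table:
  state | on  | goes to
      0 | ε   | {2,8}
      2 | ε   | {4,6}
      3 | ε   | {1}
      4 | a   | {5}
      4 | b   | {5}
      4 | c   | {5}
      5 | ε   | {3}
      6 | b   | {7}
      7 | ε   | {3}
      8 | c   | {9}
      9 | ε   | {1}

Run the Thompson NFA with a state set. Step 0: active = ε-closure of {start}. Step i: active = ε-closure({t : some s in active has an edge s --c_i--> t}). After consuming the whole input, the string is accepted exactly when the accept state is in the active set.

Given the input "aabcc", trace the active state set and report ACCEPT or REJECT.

initial (ε-close {0}): {0,2,4,6,8}
'a' @ 1: {1,3,5}  [accepting]
'a' @ 2: {}  — dead — no transitions
rest 'bcc' ignored (set empty)
final: {}; accept 1 not in set

Answer: REJECT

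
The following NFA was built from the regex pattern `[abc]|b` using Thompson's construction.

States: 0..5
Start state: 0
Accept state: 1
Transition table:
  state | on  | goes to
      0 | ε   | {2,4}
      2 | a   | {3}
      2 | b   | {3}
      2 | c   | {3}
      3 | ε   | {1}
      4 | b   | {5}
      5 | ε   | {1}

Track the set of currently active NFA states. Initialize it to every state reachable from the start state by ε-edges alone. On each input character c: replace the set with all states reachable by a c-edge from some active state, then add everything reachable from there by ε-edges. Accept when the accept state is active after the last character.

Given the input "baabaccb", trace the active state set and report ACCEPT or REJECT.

initial (ε-close {0}): {0,2,4}
'b' @ 1: {1,3,5}  ✓accept
'a' @ 2: {}  — no active states
rest 'abaccb' ignored (set empty)
end set {} — state 1 not in

Answer: REJECT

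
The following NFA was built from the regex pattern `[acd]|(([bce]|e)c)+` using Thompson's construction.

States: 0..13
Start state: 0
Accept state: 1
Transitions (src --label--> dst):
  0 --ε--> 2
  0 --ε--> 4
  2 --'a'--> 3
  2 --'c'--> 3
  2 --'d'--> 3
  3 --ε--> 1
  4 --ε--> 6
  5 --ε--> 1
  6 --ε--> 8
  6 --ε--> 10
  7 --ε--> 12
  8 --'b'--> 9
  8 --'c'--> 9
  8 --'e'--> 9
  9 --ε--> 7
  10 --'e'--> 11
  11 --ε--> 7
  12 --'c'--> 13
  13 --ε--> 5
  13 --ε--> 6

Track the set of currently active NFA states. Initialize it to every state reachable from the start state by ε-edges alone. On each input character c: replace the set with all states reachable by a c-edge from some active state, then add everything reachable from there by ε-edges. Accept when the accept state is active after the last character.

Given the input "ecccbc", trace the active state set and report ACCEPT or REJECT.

S₀ = ε-closure({0}) = {0,2,4,6,8,10}
'e' @ 1: {7,9,11,12}
'c' @ 2: {1,5,6,8,10,13}  ✓accept
'c' @ 3: {7,9,12}
'c' @ 4: {1,5,6,8,10,13}  ✓accept
'b' @ 5: {7,9,12}
'c' @ 6: {1,5,6,8,10,13}  ✓accept
end set {1,5,6,8,10,13} — state 1 in

Answer: ACCEPT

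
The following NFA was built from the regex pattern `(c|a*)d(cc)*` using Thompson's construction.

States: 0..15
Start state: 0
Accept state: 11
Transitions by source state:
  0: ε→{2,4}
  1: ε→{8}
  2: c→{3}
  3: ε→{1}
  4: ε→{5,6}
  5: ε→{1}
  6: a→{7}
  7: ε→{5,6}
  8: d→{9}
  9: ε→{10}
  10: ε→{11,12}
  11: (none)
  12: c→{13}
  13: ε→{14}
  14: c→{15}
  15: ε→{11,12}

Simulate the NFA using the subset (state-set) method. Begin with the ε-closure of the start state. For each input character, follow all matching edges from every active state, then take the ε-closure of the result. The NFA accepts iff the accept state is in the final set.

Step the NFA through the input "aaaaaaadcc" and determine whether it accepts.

start: ε-closure({0}) = {0,1,2,4,5,6,8}
'a' @ 1: {1,5,6,7,8}
'a' @ 2: {1,5,6,7,8}
'a' @ 3: {1,5,6,7,8}
'a' @ 4: {1,5,6,7,8}
'a' @ 5: {1,5,6,7,8}
'a' @ 6: {1,5,6,7,8}
'a' @ 7: {1,5,6,7,8}
'd' @ 8: {9,10,11,12}  [accepting]
'c' @ 9: {13,14}
'c' @ 10: {11,12,15}  [accepting]
after full input: {11,12,15}  (accept=11 in)

Answer: ACCEPT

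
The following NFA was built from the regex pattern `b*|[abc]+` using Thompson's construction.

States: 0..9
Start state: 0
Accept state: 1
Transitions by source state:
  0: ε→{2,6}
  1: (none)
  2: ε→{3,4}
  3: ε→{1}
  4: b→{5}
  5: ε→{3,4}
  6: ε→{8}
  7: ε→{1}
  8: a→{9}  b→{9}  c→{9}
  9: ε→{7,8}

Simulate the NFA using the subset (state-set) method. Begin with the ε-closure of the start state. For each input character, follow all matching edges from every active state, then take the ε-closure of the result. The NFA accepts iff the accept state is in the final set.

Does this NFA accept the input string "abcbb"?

initial (ε-close {0}): {0,1,2,3,4,6,8}
'a' @ 1: {1,7,8,9}  ✓accept
'b' @ 2: {1,7,8,9}  ✓accept
'c' @ 3: {1,7,8,9}  ✓accept
'b' @ 4: {1,7,8,9}  ✓accept
'b' @ 5: {1,7,8,9}  ✓accept
after full input: {1,7,8,9}  (accept=1 in)

Answer: ACCEPT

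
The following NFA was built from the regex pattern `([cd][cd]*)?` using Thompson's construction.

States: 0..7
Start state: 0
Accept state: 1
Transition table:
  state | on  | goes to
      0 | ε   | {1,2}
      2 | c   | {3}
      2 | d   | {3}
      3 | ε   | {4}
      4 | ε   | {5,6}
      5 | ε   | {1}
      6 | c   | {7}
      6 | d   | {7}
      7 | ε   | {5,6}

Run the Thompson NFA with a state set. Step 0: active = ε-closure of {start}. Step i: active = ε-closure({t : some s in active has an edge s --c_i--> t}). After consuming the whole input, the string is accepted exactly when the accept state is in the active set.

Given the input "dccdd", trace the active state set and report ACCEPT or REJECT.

Answer: ACCEPT

Trace:
start: ε-closure({0}) = {0,1,2}
'd' @ 1: {1,3,4,5,6}  (accept∈set)
'c' @ 2: {1,5,6,7}  (accept∈set)
'c' @ 3: {1,5,6,7}  (accept∈set)
'd' @ 4: {1,5,6,7}  (accept∈set)
'd' @ 5: {1,5,6,7}  (accept∈set)
end set {1,5,6,7} — state 1 in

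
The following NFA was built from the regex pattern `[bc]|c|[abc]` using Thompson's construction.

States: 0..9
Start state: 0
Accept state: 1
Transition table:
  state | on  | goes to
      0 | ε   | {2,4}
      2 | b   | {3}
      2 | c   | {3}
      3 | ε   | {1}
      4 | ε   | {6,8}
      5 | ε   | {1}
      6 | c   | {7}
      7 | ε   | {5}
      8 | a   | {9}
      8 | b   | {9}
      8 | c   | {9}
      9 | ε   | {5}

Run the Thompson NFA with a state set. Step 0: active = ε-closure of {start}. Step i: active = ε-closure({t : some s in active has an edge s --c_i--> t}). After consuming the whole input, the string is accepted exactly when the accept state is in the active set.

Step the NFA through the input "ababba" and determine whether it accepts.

S₀ = ε-closure({0}) = {0,2,4,6,8}
'a' @ 1: {1,5,9}  ✓accept
'b' @ 2: {}  — dead — no transitions
rest 'abba' ignored (set empty)
final: {}; accept 1 not in set

Answer: REJECT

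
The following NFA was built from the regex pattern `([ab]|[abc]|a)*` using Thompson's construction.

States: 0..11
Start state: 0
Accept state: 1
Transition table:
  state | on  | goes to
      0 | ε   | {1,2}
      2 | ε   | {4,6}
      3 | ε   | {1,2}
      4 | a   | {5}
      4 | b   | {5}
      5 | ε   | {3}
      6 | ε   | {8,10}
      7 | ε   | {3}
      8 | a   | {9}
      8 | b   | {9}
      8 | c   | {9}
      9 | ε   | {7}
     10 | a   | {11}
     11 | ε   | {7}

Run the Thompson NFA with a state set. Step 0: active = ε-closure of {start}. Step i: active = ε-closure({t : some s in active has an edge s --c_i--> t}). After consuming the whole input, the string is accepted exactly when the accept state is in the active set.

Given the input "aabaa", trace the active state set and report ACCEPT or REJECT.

Answer: ACCEPT

Trace:
initial (ε-close {0}): {0,1,2,4,6,8,10}
'a' @ 1: {1,2,3,4,5,6,7,8,9,10,11}  [accepting]
'a' @ 2: {1,2,3,4,5,6,7,8,9,10,11}  [accepting]
'b' @ 3: {1,2,3,4,5,6,7,8,9,10}  [accepting]
'a' @ 4: {1,2,3,4,5,6,7,8,9,10,11}  [accepting]
'a' @ 5: {1,2,3,4,5,6,7,8,9,10,11}  [accepting]
after full input: {1,2,3,4,5,6,7,8,9,10,11}  (accept=1 in)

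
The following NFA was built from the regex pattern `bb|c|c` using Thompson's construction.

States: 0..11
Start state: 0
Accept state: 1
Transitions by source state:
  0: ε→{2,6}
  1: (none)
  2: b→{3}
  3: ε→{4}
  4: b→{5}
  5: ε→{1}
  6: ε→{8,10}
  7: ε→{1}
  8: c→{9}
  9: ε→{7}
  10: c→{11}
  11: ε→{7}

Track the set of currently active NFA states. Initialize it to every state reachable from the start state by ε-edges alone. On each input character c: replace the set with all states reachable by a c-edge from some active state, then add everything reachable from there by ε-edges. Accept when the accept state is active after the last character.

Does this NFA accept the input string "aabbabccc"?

Answer: REJECT

Trace:
initial (ε-close {0}): {0,2,6,8,10}
'a' @ 1: {}  — state set empty
rest 'abbabccc' ignored (set empty)
end set {} — state 1 not in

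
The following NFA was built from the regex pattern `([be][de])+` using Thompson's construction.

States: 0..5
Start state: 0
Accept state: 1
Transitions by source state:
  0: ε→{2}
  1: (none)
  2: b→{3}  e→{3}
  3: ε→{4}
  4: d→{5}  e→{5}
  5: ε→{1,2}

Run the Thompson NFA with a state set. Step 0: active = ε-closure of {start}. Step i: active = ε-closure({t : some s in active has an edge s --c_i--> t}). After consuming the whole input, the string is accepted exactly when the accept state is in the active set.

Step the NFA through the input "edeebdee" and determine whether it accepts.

Answer: ACCEPT

Derivation:
S₀ = ε-closure({0}) = {0,2}
'e' @ 1: {3,4}
'd' @ 2: {1,2,5}  ✓accept
'e' @ 3: {3,4}
'e' @ 4: {1,2,5}  ✓accept
'b' @ 5: {3,4}
'd' @ 6: {1,2,5}  ✓accept
'e' @ 7: {3,4}
'e' @ 8: {1,2,5}  ✓accept
after full input: {1,2,5}  (accept=1 in)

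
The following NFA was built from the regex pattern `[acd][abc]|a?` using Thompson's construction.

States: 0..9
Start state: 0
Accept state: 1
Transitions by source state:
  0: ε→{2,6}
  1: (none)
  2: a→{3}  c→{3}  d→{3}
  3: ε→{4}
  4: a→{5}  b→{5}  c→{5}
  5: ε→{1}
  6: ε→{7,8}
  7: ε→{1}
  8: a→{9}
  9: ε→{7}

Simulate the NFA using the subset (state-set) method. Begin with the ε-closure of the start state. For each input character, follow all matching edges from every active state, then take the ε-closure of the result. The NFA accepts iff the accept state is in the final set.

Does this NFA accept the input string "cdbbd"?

initial (ε-close {0}): {0,1,2,6,7,8}
'c' @ 1: {3,4}
'd' @ 2: {}  — dead — no transitions
rest 'bbd' ignored (set empty)
final: {}; accept 1 not in set

Answer: REJECT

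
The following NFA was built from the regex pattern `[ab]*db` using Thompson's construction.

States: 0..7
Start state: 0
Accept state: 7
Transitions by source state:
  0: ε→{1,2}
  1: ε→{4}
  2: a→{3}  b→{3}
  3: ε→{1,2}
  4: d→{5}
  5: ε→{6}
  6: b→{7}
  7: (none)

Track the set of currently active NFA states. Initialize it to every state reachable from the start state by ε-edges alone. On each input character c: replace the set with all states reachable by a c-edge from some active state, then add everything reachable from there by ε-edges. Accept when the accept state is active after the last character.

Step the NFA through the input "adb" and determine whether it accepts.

Answer: ACCEPT

Trace:
start: ε-closure({0}) = {0,1,2,4}
'a' @ 1: {1,2,3,4}
'd' @ 2: {5,6}
'b' @ 3: {7}  [accepting]
final: {7}; accept 7 in set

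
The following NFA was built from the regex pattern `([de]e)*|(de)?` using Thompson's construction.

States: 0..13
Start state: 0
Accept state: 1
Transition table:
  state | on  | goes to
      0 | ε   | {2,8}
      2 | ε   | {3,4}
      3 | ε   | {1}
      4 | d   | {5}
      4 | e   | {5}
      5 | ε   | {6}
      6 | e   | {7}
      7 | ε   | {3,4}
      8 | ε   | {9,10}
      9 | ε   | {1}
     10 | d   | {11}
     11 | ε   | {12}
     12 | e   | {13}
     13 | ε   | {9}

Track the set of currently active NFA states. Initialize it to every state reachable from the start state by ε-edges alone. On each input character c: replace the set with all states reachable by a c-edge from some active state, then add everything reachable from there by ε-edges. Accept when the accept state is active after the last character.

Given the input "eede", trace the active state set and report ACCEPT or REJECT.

Answer: ACCEPT

Derivation:
start: ε-closure({0}) = {0,1,2,3,4,8,9,10}
'e' @ 1: {5,6}
'e' @ 2: {1,3,4,7}  (accept∈set)
'd' @ 3: {5,6}
'e' @ 4: {1,3,4,7}  (accept∈set)
final: {1,3,4,7}; accept 1 in set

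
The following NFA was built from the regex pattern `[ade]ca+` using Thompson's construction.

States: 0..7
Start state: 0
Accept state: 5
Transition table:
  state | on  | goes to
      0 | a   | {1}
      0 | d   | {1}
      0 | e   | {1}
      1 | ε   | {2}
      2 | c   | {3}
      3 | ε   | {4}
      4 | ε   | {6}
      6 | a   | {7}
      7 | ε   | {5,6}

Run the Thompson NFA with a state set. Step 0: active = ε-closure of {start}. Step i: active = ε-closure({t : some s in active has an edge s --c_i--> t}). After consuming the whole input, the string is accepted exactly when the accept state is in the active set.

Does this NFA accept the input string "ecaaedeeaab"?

S₀ = ε-closure({0}) = {0}
'e' @ 1: {1,2}
'c' @ 2: {3,4,6}
'a' @ 3: {5,6,7}  ✓accept
'a' @ 4: {5,6,7}  ✓accept
'e' @ 5: {}  — dead — no transitions
rest 'deeaab' ignored (set empty)
end set {} — state 5 not in

Answer: REJECT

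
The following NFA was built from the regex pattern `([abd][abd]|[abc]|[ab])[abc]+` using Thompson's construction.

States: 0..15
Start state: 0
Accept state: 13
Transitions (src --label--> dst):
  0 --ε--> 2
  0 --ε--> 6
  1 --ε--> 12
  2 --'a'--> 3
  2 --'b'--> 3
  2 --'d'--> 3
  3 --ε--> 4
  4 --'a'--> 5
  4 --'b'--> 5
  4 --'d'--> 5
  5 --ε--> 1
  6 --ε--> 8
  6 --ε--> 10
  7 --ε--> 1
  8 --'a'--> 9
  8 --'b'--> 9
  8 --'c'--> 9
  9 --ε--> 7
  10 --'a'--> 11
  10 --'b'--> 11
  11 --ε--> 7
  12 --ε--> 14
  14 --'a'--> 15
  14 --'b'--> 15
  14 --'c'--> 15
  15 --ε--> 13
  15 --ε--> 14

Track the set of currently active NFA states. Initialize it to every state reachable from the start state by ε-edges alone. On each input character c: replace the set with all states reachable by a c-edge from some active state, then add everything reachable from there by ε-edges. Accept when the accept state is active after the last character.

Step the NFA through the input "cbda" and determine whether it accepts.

initial (ε-close {0}): {0,2,6,8,10}
'c' @ 1: {1,7,9,12,14}
'b' @ 2: {13,14,15}  ✓accept
'd' @ 3: {}  — dead — no transitions
rest 'a' ignored (set empty)
final: {}; accept 13 not in set

Answer: REJECT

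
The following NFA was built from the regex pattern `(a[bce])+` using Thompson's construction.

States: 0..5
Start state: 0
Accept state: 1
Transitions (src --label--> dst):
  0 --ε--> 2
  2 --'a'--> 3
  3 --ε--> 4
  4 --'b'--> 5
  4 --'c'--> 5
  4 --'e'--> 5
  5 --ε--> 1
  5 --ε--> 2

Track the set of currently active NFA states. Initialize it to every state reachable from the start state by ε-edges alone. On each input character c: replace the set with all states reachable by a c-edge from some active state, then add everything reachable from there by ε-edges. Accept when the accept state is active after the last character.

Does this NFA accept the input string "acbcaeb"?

start: ε-closure({0}) = {0,2}
'a' @ 1: {3,4}
'c' @ 2: {1,2,5}  (accept∈set)
'b' @ 3: {}  — dead — no transitions
rest 'caeb' ignored (set empty)
after full input: {}  (accept=1 not in)

Answer: REJECT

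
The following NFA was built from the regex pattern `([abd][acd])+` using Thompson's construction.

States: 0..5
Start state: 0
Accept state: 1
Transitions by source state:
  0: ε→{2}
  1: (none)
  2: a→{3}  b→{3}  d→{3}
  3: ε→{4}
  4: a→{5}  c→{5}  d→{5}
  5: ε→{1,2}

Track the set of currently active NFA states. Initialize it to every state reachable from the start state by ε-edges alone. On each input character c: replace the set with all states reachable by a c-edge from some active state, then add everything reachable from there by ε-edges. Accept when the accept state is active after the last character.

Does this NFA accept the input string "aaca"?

initial (ε-close {0}): {0,2}
'a' @ 1: {3,4}
'a' @ 2: {1,2,5}  ✓accept
'c' @ 3: {}  — state set empty
rest 'a' ignored (set empty)
after full input: {}  (accept=1 not in)

Answer: REJECT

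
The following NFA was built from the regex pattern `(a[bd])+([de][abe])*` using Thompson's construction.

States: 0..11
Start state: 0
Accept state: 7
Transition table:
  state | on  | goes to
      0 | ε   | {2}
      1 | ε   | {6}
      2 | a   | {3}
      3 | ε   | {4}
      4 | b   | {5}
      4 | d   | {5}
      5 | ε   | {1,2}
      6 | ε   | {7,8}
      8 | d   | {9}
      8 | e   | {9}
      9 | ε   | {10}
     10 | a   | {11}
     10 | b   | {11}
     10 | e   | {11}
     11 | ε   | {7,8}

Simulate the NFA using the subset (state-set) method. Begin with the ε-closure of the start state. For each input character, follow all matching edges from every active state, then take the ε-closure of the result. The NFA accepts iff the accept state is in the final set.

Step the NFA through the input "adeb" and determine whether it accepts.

Answer: ACCEPT

Steps:
start: ε-closure({0}) = {0,2}
'a' @ 1: {3,4}
'd' @ 2: {1,2,5,6,7,8}  [accepting]
'e' @ 3: {9,10}
'b' @ 4: {7,8,11}  [accepting]
end set {7,8,11} — state 7 in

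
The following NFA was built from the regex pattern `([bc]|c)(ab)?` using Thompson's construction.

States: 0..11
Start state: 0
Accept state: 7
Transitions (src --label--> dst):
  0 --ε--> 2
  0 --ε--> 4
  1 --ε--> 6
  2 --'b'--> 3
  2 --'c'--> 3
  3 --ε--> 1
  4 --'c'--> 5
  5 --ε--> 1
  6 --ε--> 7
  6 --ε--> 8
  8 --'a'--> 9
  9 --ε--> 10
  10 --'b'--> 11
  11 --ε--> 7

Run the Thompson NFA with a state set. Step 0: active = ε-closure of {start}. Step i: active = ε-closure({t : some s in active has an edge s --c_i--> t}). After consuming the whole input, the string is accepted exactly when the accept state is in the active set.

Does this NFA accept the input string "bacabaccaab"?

start: ε-closure({0}) = {0,2,4}
'b' @ 1: {1,3,6,7,8}  ✓accept
'a' @ 2: {9,10}
'c' @ 3: {}  — state set empty
rest 'abaccaab' ignored (set empty)
end set {} — state 7 not in

Answer: REJECT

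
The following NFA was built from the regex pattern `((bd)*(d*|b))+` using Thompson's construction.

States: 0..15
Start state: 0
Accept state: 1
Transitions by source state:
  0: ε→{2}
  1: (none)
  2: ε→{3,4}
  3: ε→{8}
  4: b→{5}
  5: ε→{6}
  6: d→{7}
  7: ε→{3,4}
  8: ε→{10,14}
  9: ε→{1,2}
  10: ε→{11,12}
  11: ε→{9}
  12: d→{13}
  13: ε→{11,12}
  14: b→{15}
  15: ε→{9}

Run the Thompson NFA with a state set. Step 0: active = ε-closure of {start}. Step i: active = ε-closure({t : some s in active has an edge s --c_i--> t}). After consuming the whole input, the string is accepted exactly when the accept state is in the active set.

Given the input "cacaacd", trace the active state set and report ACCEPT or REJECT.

Answer: REJECT

Derivation:
initial (ε-close {0}): {0,1,2,3,4,8,9,10,11,12,14}
'c' @ 1: {}  — state set empty
rest 'acaacd' ignored (set empty)
final: {}; accept 1 not in set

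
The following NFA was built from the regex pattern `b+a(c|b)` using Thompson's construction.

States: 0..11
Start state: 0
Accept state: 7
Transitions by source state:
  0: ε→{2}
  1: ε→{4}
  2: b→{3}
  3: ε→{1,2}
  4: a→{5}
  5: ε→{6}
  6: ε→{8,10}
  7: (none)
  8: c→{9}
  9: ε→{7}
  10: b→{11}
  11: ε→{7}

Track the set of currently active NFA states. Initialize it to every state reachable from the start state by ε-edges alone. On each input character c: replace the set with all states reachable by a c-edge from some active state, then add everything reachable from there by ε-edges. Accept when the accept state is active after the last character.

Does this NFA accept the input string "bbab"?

Answer: ACCEPT

Trace:
initial (ε-close {0}): {0,2}
'b' @ 1: {1,2,3,4}
'b' @ 2: {1,2,3,4}
'a' @ 3: {5,6,8,10}
'b' @ 4: {7,11}  [accepting]
final: {7,11}; accept 7 in set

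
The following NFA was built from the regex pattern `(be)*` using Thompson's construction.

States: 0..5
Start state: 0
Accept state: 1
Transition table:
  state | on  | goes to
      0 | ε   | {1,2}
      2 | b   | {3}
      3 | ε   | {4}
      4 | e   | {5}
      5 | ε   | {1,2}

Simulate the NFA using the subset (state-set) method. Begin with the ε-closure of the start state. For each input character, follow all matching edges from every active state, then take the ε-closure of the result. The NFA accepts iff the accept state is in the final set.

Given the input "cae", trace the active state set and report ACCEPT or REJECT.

S₀ = ε-closure({0}) = {0,1,2}
'c' @ 1: {}  — dead — no transitions
rest 'ae' ignored (set empty)
end set {} — state 1 not in

Answer: REJECT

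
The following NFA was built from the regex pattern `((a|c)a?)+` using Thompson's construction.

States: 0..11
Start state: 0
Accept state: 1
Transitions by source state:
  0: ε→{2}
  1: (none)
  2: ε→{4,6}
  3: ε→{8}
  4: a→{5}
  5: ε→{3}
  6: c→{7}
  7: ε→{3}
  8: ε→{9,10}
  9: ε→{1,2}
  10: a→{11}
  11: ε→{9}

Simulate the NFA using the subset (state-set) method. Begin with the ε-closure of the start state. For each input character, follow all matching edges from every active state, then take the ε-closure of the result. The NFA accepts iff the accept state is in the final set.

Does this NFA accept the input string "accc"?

initial (ε-close {0}): {0,2,4,6}
'a' @ 1: {1,2,3,4,5,6,8,9,10}  (accept∈set)
'c' @ 2: {1,2,3,4,6,7,8,9,10}  (accept∈set)
'c' @ 3: {1,2,3,4,6,7,8,9,10}  (accept∈set)
'c' @ 4: {1,2,3,4,6,7,8,9,10}  (accept∈set)
end set {1,2,3,4,6,7,8,9,10} — state 1 in

Answer: ACCEPT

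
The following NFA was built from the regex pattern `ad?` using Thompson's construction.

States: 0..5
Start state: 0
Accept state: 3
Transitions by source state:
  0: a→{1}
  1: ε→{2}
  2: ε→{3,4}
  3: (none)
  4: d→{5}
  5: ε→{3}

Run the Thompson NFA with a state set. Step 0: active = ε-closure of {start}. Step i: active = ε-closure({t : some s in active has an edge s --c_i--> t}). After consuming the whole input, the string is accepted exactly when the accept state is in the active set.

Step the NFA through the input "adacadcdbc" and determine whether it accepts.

Answer: REJECT

Trace:
S₀ = ε-closure({0}) = {0}
'a' @ 1: {1,2,3,4}  ✓accept
'd' @ 2: {3,5}  ✓accept
'a' @ 3: {}  — state set empty
rest 'cadcdbc' ignored (set empty)
final: {}; accept 3 not in set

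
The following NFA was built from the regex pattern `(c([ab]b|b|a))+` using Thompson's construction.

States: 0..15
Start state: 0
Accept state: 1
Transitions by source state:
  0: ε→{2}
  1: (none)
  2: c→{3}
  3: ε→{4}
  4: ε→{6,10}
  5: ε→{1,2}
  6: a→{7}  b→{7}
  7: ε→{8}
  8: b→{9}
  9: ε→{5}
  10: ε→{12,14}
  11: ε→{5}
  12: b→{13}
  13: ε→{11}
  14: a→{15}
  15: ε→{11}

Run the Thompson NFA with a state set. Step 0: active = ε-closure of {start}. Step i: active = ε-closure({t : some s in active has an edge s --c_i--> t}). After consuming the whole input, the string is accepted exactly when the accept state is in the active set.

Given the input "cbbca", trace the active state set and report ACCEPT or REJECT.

initial (ε-close {0}): {0,2}
'c' @ 1: {3,4,6,10,12,14}
'b' @ 2: {1,2,5,7,8,11,13}  ✓accept
'b' @ 3: {1,2,5,9}  ✓accept
'c' @ 4: {3,4,6,10,12,14}
'a' @ 5: {1,2,5,7,8,11,15}  ✓accept
end set {1,2,5,7,8,11,15} — state 1 in

Answer: ACCEPT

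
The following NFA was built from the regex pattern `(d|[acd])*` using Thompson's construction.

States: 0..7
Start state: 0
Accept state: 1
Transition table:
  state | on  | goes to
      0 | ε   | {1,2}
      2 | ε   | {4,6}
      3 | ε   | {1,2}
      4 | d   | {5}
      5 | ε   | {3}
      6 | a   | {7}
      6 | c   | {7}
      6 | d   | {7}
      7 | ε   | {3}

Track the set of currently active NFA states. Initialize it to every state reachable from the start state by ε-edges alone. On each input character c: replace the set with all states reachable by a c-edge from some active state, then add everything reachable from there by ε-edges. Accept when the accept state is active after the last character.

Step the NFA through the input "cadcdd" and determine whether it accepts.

S₀ = ε-closure({0}) = {0,1,2,4,6}
'c' @ 1: {1,2,3,4,6,7}  [accepting]
'a' @ 2: {1,2,3,4,6,7}  [accepting]
'd' @ 3: {1,2,3,4,5,6,7}  [accepting]
'c' @ 4: {1,2,3,4,6,7}  [accepting]
'd' @ 5: {1,2,3,4,5,6,7}  [accepting]
'd' @ 6: {1,2,3,4,5,6,7}  [accepting]
end set {1,2,3,4,5,6,7} — state 1 in

Answer: ACCEPT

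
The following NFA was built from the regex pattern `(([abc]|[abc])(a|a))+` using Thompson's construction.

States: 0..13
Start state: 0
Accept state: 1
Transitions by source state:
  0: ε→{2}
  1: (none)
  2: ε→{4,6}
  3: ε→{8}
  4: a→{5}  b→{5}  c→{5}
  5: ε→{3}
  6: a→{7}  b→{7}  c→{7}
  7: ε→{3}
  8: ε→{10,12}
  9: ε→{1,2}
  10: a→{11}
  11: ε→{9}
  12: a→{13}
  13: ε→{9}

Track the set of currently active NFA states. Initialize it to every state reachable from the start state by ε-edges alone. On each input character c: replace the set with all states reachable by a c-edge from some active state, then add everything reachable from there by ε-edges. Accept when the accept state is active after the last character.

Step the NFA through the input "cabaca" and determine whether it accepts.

initial (ε-close {0}): {0,2,4,6}
'c' @ 1: {3,5,7,8,10,12}
'a' @ 2: {1,2,4,6,9,11,13}  (accept∈set)
'b' @ 3: {3,5,7,8,10,12}
'a' @ 4: {1,2,4,6,9,11,13}  (accept∈set)
'c' @ 5: {3,5,7,8,10,12}
'a' @ 6: {1,2,4,6,9,11,13}  (accept∈set)
end set {1,2,4,6,9,11,13} — state 1 in

Answer: ACCEPT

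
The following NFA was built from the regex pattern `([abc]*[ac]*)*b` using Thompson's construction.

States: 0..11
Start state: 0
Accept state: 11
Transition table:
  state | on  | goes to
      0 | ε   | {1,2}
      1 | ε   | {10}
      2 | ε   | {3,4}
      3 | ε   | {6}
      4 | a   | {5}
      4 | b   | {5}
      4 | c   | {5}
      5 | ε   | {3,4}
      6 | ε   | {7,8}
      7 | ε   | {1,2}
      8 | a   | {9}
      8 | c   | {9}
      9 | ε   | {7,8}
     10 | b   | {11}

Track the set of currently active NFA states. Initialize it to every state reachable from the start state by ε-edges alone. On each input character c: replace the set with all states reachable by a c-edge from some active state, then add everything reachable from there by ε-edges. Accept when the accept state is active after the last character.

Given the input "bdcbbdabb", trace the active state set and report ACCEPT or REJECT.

start: ε-closure({0}) = {0,1,2,3,4,6,7,8,10}
'b' @ 1: {1,2,3,4,5,6,7,8,10,11}  [accepting]
'd' @ 2: {}  — no active states
rest 'cbbdabb' ignored (set empty)
final: {}; accept 11 not in set

Answer: REJECT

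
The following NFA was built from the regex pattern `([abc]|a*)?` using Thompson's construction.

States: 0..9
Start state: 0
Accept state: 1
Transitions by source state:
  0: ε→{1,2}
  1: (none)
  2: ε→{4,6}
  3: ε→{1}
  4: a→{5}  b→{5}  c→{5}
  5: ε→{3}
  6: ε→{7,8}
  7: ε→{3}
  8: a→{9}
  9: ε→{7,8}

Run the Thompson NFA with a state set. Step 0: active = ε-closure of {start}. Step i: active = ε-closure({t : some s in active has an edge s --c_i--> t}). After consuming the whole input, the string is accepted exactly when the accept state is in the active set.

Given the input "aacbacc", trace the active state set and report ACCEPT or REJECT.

Answer: REJECT

Steps:
S₀ = ε-closure({0}) = {0,1,2,3,4,6,7,8}
'a' @ 1: {1,3,5,7,8,9}  (accept∈set)
'a' @ 2: {1,3,7,8,9}  (accept∈set)
'c' @ 3: {}  — dead — no transitions
rest 'bacc' ignored (set empty)
final: {}; accept 1 not in set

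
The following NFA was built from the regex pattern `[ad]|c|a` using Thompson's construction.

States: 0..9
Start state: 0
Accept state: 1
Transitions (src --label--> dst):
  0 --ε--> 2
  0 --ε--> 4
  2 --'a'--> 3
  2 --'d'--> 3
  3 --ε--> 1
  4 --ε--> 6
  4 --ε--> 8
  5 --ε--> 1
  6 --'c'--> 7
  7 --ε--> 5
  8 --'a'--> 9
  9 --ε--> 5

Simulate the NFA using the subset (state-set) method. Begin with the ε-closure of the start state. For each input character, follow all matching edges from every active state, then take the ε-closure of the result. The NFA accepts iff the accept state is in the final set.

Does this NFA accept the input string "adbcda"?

initial (ε-close {0}): {0,2,4,6,8}
'a' @ 1: {1,3,5,9}  ✓accept
'd' @ 2: {}  — state set empty
rest 'bcda' ignored (set empty)
after full input: {}  (accept=1 not in)

Answer: REJECT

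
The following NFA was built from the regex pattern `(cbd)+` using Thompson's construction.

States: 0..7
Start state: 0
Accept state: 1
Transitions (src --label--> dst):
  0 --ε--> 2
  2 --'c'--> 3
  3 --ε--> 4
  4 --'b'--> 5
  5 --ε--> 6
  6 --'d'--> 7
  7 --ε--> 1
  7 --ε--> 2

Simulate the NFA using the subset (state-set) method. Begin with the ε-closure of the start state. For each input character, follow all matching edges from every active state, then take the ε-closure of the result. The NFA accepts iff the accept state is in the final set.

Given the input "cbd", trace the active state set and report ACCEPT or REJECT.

start: ε-closure({0}) = {0,2}
'c' @ 1: {3,4}
'b' @ 2: {5,6}
'd' @ 3: {1,2,7}  (accept∈set)
after full input: {1,2,7}  (accept=1 in)

Answer: ACCEPT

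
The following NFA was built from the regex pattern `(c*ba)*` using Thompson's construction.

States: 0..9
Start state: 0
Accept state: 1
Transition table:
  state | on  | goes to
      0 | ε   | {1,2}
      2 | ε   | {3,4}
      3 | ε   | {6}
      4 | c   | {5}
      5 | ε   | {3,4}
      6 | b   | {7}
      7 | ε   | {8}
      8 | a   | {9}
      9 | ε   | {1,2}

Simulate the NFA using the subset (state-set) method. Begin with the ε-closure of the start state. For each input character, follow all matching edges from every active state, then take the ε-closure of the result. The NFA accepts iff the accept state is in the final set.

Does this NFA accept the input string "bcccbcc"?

start: ε-closure({0}) = {0,1,2,3,4,6}
'b' @ 1: {7,8}
'c' @ 2: {}  — state set empty
rest 'ccbcc' ignored (set empty)
final: {}; accept 1 not in set

Answer: REJECT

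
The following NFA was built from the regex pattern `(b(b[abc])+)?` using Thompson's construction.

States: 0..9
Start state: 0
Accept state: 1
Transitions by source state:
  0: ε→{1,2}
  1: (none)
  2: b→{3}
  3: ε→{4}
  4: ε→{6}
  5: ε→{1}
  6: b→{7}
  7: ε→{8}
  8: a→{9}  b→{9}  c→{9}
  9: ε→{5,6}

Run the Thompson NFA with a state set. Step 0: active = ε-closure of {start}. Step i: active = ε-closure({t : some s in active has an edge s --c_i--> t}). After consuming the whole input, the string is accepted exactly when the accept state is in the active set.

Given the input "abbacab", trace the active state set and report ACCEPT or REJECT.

Answer: REJECT

Trace:
initial (ε-close {0}): {0,1,2}
'a' @ 1: {}  — dead — no transitions
rest 'bbacab' ignored (set empty)
final: {}; accept 1 not in set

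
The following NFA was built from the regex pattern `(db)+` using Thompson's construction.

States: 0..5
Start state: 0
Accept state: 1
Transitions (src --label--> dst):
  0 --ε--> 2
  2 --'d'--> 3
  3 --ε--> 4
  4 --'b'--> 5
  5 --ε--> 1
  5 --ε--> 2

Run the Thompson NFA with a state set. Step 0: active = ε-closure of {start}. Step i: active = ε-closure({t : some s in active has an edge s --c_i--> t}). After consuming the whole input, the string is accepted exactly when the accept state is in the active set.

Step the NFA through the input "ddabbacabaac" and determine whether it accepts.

Answer: REJECT

Trace:
start: ε-closure({0}) = {0,2}
'd' @ 1: {3,4}
'd' @ 2: {}  — state set empty
rest 'abbacabaac' ignored (set empty)
after full input: {}  (accept=1 not in)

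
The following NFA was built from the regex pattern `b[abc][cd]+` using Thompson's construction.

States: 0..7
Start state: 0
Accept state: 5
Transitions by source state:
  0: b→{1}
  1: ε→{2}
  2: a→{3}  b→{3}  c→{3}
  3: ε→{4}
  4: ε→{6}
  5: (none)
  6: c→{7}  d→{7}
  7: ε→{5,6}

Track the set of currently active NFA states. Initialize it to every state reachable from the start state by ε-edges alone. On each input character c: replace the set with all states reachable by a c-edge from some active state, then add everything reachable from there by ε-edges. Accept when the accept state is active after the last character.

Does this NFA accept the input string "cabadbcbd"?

Answer: REJECT

Trace:
initial (ε-close {0}): {0}
'c' @ 1: {}  — no active states
rest 'abadbcbd' ignored (set empty)
final: {}; accept 5 not in set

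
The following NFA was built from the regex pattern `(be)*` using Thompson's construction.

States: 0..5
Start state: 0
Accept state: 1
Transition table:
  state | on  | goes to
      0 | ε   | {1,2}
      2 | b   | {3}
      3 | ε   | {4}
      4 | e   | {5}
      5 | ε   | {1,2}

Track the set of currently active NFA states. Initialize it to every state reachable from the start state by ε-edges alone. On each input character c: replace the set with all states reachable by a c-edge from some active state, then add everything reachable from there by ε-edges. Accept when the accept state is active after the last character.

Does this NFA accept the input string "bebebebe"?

S₀ = ε-closure({0}) = {0,1,2}
'b' @ 1: {3,4}
'e' @ 2: {1,2,5}  (accept∈set)
'b' @ 3: {3,4}
'e' @ 4: {1,2,5}  (accept∈set)
'b' @ 5: {3,4}
'e' @ 6: {1,2,5}  (accept∈set)
'b' @ 7: {3,4}
'e' @ 8: {1,2,5}  (accept∈set)
after full input: {1,2,5}  (accept=1 in)

Answer: ACCEPT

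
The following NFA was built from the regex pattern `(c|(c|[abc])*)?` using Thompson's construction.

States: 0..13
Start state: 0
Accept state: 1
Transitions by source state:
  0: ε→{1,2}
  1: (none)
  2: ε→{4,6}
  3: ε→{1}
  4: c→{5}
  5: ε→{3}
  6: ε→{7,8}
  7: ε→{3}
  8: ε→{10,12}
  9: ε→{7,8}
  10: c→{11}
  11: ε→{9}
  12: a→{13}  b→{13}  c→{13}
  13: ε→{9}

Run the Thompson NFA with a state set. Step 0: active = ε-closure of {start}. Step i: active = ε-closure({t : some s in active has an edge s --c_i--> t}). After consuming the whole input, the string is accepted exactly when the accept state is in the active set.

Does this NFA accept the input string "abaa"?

Answer: ACCEPT

Steps:
start: ε-closure({0}) = {0,1,2,3,4,6,7,8,10,12}
'a' @ 1: {1,3,7,8,9,10,12,13}  [accepting]
'b' @ 2: {1,3,7,8,9,10,12,13}  [accepting]
'a' @ 3: {1,3,7,8,9,10,12,13}  [accepting]
'a' @ 4: {1,3,7,8,9,10,12,13}  [accepting]
final: {1,3,7,8,9,10,12,13}; accept 1 in set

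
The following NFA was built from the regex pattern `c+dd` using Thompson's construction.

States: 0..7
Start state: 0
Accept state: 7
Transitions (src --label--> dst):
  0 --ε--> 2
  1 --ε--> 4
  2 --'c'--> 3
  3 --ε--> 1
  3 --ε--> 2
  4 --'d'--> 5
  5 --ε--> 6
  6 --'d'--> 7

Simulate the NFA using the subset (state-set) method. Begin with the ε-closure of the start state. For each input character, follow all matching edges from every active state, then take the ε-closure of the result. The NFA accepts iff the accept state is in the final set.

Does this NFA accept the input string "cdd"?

S₀ = ε-closure({0}) = {0,2}
'c' @ 1: {1,2,3,4}
'd' @ 2: {5,6}
'd' @ 3: {7}  (accept∈set)
final: {7}; accept 7 in set

Answer: ACCEPT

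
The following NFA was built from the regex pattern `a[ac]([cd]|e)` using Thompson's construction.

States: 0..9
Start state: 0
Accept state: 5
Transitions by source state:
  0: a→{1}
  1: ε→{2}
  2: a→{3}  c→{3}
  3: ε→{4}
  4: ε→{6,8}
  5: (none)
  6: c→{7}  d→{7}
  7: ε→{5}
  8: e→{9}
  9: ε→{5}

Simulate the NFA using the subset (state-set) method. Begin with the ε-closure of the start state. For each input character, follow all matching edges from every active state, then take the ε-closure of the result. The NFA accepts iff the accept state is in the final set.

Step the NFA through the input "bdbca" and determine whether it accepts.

start: ε-closure({0}) = {0}
'b' @ 1: {}  — no active states
rest 'dbca' ignored (set empty)
end set {} — state 5 not in

Answer: REJECT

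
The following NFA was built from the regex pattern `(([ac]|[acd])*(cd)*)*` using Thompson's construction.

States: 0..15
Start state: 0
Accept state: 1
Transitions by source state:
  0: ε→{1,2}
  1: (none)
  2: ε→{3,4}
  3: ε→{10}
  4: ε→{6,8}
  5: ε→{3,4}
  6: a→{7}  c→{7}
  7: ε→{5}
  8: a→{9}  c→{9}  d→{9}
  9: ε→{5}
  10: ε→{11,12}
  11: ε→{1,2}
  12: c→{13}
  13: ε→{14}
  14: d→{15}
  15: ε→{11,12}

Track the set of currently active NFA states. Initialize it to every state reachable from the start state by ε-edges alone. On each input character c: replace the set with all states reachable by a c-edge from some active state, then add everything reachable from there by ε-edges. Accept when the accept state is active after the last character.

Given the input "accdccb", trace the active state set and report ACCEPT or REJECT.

S₀ = ε-closure({0}) = {0,1,2,3,4,6,8,10,11,12}
'a' @ 1: {1,2,3,4,5,6,7,8,9,10,11,12}  [accepting]
'c' @ 2: {1,2,3,4,5,6,7,8,9,10,11,12,13,14}  [accepting]
'c' @ 3: {1,2,3,4,5,6,7,8,9,10,11,12,13,14}  [accepting]
'd' @ 4: {1,2,3,4,5,6,8,9,10,11,12,15}  [accepting]
'c' @ 5: {1,2,3,4,5,6,7,8,9,10,11,12,13,14}  [accepting]
'c' @ 6: {1,2,3,4,5,6,7,8,9,10,11,12,13,14}  [accepting]
'b' @ 7: {}  — dead — no transitions
end set {} — state 1 not in

Answer: REJECT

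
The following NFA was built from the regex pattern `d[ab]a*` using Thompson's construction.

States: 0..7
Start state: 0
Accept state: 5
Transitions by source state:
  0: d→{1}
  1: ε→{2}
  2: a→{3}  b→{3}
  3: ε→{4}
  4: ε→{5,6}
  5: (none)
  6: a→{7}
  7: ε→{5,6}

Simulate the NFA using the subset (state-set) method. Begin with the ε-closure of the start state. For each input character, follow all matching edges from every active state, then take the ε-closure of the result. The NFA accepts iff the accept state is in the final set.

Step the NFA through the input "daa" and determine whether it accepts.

initial (ε-close {0}): {0}
'd' @ 1: {1,2}
'a' @ 2: {3,4,5,6}  (accept∈set)
'a' @ 3: {5,6,7}  (accept∈set)
after full input: {5,6,7}  (accept=5 in)

Answer: ACCEPT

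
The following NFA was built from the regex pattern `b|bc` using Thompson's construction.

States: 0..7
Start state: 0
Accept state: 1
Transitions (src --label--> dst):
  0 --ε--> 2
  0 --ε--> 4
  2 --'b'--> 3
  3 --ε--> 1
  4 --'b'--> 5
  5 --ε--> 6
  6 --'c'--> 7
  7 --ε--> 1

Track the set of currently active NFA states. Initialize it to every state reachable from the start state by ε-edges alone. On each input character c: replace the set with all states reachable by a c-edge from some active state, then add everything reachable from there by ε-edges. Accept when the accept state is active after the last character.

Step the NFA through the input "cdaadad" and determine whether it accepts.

initial (ε-close {0}): {0,2,4}
'c' @ 1: {}  — dead — no transitions
rest 'daadad' ignored (set empty)
final: {}; accept 1 not in set

Answer: REJECT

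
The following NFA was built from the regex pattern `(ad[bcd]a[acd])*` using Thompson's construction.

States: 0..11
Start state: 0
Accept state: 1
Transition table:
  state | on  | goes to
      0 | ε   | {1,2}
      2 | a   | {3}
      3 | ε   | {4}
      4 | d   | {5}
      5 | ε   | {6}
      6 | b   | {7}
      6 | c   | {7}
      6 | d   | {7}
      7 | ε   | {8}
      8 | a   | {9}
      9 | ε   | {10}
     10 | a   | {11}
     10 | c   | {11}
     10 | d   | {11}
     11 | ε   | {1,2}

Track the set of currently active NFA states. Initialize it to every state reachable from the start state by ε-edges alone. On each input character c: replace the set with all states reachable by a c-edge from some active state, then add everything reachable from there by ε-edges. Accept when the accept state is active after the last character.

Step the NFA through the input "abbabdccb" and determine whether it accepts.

start: ε-closure({0}) = {0,1,2}
'a' @ 1: {3,4}
'b' @ 2: {}  — dead — no transitions
rest 'babdccb' ignored (set empty)
final: {}; accept 1 not in set

Answer: REJECT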